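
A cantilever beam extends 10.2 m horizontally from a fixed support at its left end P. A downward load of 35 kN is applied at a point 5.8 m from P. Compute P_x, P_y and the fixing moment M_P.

P_x = 0, P_y = 35.00 kN, M_P = 203.0 kN·m

ΣF_x = 0: P_x = 0.
ΣF_y = 0: P_y − 35 = 0 → P_y = 35.00 kN.
ΣM about P: M_P − 35·5.8 = 0 → M_P = 203.0 kN·m.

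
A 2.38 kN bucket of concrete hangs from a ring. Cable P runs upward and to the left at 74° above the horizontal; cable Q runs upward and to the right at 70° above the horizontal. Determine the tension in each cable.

T_P = 1.385 kN, T_Q = 1.116 kN

ΣF_x = 0: −T_P·cos74° + T_Q·cos70° = 0 → T_Q = 0.80591·T_P.
ΣF_y = 0: T_P·sin74° + T_Q·sin70° = 2.38.
Substitute: T_P·(0.961262 + 0.80591·0.939693) = 2.38 → T_P = 1.38487 ≈ 1.385 kN.
Then T_Q = 0.80591 × 1.38487 = 1.116 kN.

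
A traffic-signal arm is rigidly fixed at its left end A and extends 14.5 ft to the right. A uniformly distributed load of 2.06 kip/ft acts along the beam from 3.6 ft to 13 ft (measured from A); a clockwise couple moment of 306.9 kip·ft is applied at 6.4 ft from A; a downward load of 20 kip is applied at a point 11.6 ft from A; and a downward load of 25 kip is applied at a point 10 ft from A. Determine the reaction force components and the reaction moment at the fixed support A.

A_x = 0, A_y = 64.36 kip, M_A = 949.6 kip·ft

Resultant of the distributed load: 2.06 × 9.4 = 19.364 kip at 8.3 ft from A.
ΣF_x = 0: A_x = 0.
ΣF_y = 0: A_y − 2.06·9.4 − 20 − 25 = 0 → A_y = 64.36 kip.
ΣM about A: M_A − (2.06·9.4)·8.3 − 306.9 − 20·11.6 − 25·10 = 0 → M_A = 949.6 kip·ft.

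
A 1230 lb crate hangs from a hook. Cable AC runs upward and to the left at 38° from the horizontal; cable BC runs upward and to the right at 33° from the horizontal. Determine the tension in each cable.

ΣF_x = 0: −T_AC·cos38° + T_BC·cos33° = 0 → T_BC = 0.939595·T_AC.
ΣF_y = 0: T_AC·sin38° + T_BC·sin33° = 1230.
Substitute: T_AC·(0.615661 + 0.939595·0.544639) = 1230 → T_AC = 1091 lb.
Then T_BC = 0.939595 × 1091 = 1025 lb.

T_AC = 1091 lb, T_BC = 1025 lb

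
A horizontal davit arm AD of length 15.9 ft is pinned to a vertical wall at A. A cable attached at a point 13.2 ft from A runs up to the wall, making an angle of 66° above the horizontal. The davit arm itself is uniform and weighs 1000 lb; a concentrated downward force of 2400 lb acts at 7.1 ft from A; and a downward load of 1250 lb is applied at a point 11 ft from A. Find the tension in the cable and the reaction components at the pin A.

ΣM about A: T·sin66°·13.2 − 1000·7.95 − 2400·7.1 − 1250·11 = 0 → T = 38740/(13.2·0.913545) = 3212.59 ≈ 3213 lb.
ΣF_x = 0: A_x − T·cos66° = 0 → A_x = 3212.59 × 0.406737 = 1307 lb.
ΣF_y = 0: A_y + T·sin66° − 1000 − 2400 − 1250 = 0 → A_y = 4650 − 3212.59 × 0.913545 = 1715 lb.

T = 3213 lb, A_x = 1307 lb, A_y = 1715 lb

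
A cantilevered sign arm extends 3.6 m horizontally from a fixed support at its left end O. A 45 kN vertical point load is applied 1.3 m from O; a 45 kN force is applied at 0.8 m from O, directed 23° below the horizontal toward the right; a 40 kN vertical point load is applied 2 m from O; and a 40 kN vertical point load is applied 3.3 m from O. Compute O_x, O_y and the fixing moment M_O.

O_x = -41.42 kN, O_y = 142.6 kN, M_O = 284.6 kN·m

ΣF_x = 0: O_x + 45·cos23° = 0 → O_x = -41.42 kN.
ΣF_y = 0: O_y − 45 − 45·sin23° − 40 − 40 = 0 → O_y = 142.6 kN.
ΣM about O: M_O − 45·1.3 − 45·sin23°·0.8 − 40·2 − 40·3.3 = 0 → M_O = 284.6 kN·m.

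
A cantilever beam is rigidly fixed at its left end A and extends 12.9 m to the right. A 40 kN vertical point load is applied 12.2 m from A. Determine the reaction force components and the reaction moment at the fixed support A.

A_x = 0, A_y = 40.00 kN, M_A = 488.0 kN·m

ΣF_x = 0: A_x = 0.
ΣF_y = 0: A_y − 40 = 0 → A_y = 40.00 kN.
ΣM about A: M_A − 40·12.2 = 0 → M_A = 488.0 kN·m.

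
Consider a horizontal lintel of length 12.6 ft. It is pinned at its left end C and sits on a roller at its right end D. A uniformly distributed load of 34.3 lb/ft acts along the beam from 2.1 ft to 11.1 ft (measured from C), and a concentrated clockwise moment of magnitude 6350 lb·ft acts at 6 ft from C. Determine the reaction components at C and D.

C_x = 0, C_y = -357.0 lb, D_y = 665.7 lb

Resultant of the distributed load: 34.3 × 9 = 308.7 lb at 6.6 ft from C.
Taking moments about C: D_y·12.6 − (34.3·9)·6.6 − 6350 = 0 → D_y = 8387.42/12.6 = 665.668 ≈ 665.7 lb.
ΣF_y = 0: C_y + 665.668 − 34.3·9 = 0 → C_y = -357.0 lb.
ΣF_x = 0: no horizontal applied forces, so C_x = 0.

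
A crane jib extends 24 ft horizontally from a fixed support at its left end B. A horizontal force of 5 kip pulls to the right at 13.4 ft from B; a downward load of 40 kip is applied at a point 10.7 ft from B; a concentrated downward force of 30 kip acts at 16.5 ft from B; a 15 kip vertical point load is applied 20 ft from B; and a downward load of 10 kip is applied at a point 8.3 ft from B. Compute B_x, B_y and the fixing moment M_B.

B_x = -5.000 kip, B_y = 95.00 kip, M_B = 1306 kip·ft

ΣF_x = 0: B_x + 5 = 0 → B_x = -5.000 kip.
ΣF_y = 0: B_y − 40 − 30 − 15 − 10 = 0 → B_y = 95.00 kip.
ΣM about B: M_B − 40·10.7 − 30·16.5 − 15·20 − 10·8.3 = 0 → M_B = 1306 kip·ft.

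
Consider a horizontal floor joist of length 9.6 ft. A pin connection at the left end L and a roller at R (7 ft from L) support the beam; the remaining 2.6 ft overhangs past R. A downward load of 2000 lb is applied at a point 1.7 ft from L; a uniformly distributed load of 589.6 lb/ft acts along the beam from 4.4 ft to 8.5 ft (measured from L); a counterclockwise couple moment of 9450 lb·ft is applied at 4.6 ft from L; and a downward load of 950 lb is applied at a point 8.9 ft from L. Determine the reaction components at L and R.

Resultant of the distributed load: 589.6 × 4.1 = 2417.36 lb at 6.45 ft from L.
Moments about L: R_y·7 − 2000·1.7 − (589.6·4.1)·6.45 + 9450 − 950·8.9 = 0 → R_y = 17996.972/7 = 2571 lb.
ΣF_y = 0: L_y + 2571 − 2000 − 589.6·4.1 − 950 = 0 → L_y = 2796 lb.
ΣF_x = 0: no horizontal applied forces, so L_x = 0.

L_x = 0, L_y = 2796 lb, R_y = 2571 lb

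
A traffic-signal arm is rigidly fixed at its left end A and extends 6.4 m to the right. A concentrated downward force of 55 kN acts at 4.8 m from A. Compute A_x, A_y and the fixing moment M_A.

A_x = 0, A_y = 55.00 kN, M_A = 264.0 kN·m

ΣF_x = 0: A_x = 0.
ΣF_y = 0: A_y − 55 = 0 → A_y = 55.00 kN.
ΣM about A: M_A − 55·4.8 = 0 → M_A = 264.0 kN·m.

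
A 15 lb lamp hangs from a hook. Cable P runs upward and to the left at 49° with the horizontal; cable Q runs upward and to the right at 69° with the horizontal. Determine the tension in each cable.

ΣF_x = 0: −T_P·cos49° + T_Q·cos69° = 0 → T_Q = 1.83069·T_P.
ΣF_y = 0: T_P·sin49° + T_Q·sin69° = 15.
Substitute: T_P·(0.75471 + 1.83069·0.93358) = 15 → T_P = 6.08814 ≈ 6.088 lb.
Then T_Q = 1.83069 × 6.08814 = 11.15 lb.

T_P = 6.088 lb, T_Q = 11.15 lb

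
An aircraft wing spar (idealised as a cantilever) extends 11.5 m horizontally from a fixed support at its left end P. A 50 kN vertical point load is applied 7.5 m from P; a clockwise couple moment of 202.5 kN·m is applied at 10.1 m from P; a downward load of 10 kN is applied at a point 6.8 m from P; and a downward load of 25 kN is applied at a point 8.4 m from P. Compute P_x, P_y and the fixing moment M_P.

P_x = 0, P_y = 85.00 kN, M_P = 855.5 kN·m

ΣF_x = 0: P_x = 0.
ΣF_y = 0: P_y − 50 − 10 − 25 = 0 → P_y = 85.00 kN.
ΣM about P: M_P − 50·7.5 − 202.5 − 10·6.8 − 25·8.4 = 0 → M_P = 855.5 kN·m.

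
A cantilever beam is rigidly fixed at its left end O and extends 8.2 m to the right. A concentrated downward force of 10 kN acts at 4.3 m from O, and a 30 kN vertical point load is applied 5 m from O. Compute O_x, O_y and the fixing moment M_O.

ΣF_x = 0: O_x = 0.
ΣF_y = 0: O_y − 10 − 30 = 0 → O_y = 40.00 kN.
ΣM about O: M_O − 10·4.3 − 30·5 = 0 → M_O = 193.0 kN·m.

O_x = 0, O_y = 40.00 kN, M_O = 193.0 kN·m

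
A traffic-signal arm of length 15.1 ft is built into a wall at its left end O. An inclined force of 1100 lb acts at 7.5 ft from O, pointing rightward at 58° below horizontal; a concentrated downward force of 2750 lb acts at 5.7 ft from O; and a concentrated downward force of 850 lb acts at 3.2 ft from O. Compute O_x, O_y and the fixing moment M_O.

ΣF_x = 0: O_x + 1100·cos58° = 0 → O_x = -582.9 lb.
ΣF_y = 0: O_y − 1100·sin58° − 2750 − 850 = 0 → O_y = 4533 lb.
ΣM about O: M_O − 1100·sin58°·7.5 − 2750·5.7 − 850·3.2 = 0 → M_O = 25390 lb·ft.

O_x = -582.9 lb, O_y = 4533 lb, M_O = 25390 lb·ft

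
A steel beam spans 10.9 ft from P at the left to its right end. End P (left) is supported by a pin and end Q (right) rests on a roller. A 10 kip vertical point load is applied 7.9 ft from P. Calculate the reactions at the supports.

P_x = 0, P_y = 2.752 kip, Q_y = 7.248 kip

ΣM about P: Q_y·10.9 − 10·7.9 = 0 → Q_y = 79/10.9 = 7.24771 ≈ 7.248 kip.
ΣF_y = 0: P_y + 7.24771 − 10 = 0 → P_y = 2.752 kip.
ΣF_x = 0: no horizontal applied forces, so P_x = 0.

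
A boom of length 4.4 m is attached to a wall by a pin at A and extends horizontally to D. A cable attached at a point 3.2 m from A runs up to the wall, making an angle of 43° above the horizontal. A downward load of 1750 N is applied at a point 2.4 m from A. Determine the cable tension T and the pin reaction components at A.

T = 1924 N, A_x = 1407 N, A_y = 437.5 N

ΣM about A: T·sin43°·3.2 − 1750·2.4 = 0 → T = 4200/(3.2·0.681998) = 1924.49 ≈ 1924 N.
ΣF_x = 0: A_x − T·cos43° = 0 → A_x = 1924.49 × 0.731354 = 1407 N.
ΣF_y = 0: A_y + T·sin43° − 1750 = 0 → A_y = 1750 − 1924.49 × 0.681998 = 437.5 N.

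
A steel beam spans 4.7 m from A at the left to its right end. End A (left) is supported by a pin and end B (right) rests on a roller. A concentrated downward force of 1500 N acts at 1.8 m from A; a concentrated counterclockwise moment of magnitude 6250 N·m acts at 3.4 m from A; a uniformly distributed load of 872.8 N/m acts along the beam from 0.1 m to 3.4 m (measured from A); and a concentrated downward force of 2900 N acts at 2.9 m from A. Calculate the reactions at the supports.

A_x = 0, A_y = 5174 N, B_y = 2106 N

Resultant of the distributed load: 872.8 × 3.3 = 2880.24 N at 1.75 m from A.
Taking moments about A: B_y·4.7 − 1500·1.8 + 6250 − (872.8·3.3)·1.75 − 2900·2.9 = 0 → B_y = 9900.42/4.7 = 2106.47 ≈ 2106 N.
ΣF_y = 0: A_y + 2106.47 − 1500 − 872.8·3.3 − 2900 = 0 → A_y = 5174 N.
ΣF_x = 0: no horizontal applied forces, so A_x = 0.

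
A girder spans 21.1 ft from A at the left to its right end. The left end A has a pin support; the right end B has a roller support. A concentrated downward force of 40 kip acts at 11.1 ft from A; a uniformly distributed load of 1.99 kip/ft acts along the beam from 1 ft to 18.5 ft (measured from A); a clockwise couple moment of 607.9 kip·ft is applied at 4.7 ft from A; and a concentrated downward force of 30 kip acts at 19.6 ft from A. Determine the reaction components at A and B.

Resultant of the distributed load: 1.99 × 17.5 = 34.825 kip at 9.75 ft from A.
ΣM about A: B_y·21.1 − 40·11.1 − (1.99·17.5)·9.75 − 607.9 − 30·19.6 = 0 → B_y = 1979.44375/21.1 = 93.8125 ≈ 93.81 kip.
ΣF_y = 0: A_y + 93.8125 − 40 − 1.99·17.5 − 30 = 0 → A_y = 11.01 kip.
ΣF_x = 0: no horizontal applied forces, so A_x = 0.

A_x = 0, A_y = 11.01 kip, B_y = 93.81 kip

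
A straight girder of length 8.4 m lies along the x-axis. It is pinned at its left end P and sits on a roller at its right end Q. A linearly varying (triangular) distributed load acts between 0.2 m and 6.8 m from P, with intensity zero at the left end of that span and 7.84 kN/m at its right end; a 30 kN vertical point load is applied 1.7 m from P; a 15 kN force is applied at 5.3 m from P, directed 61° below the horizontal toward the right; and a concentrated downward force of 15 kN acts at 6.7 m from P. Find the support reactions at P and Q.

Resultant of the triangular load: ½ × 7.84 × 6.6 = 25.872 kN, acting at 4.6 m from P (one-third of the span from the peak).
Moments about P: Q_y·8.4 − (½·7.84·6.6)·4.6 − 30·1.7 − 15·sin61°·5.3 − 15·6.7 = 0 → Q_y = 340.043/8.4 = 40.4813 ≈ 40.48 kN.
ΣF_y = 0: P_y + 40.4813 − ½·7.84·6.6 − 30 − 15·sin61° − 15 = 0 → P_y = 43.51 kN.
ΣF_x = 0: P_x + 15·cos61° = 0 → P_x = -7.272 kN.

P_x = -7.272 kN, P_y = 43.51 kN, Q_y = 40.48 kN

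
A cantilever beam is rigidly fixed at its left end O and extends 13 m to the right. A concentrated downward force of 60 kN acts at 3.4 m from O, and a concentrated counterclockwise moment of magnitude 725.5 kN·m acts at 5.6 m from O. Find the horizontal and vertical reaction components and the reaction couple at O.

O_x = 0, O_y = 60.00 kN, M_O = -521.5 kN·m

ΣF_x = 0: O_x = 0.
ΣF_y = 0: O_y − 60 = 0 → O_y = 60.00 kN.
ΣM about O: M_O − 60·3.4 + 725.5 = 0 → M_O = -521.5 kN·m.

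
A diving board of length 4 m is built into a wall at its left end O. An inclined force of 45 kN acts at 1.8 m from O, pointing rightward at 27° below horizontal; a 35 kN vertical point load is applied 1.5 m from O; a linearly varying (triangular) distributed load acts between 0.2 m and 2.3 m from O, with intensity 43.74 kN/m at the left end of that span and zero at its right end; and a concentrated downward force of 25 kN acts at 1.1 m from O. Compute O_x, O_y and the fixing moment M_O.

O_x = -40.10 kN, O_y = 126.4 kN, M_O = 158.1 kN·m

Resultant of the triangular load: ½ × 43.74 × 2.1 = 45.927 kN, acting at 0.9 m from O (one-third of the span from the peak).
ΣF_x = 0: O_x + 45·cos27° = 0 → O_x = -40.10 kN.
ΣF_y = 0: O_y − 45·sin27° − 35 − ½·43.74·2.1 − 25 = 0 → O_y = 126.4 kN.
ΣM about O: M_O − 45·sin27°·1.8 − 35·1.5 − (½·43.74·2.1)·0.9 − 25·1.1 = 0 → M_O = 158.1 kN·m.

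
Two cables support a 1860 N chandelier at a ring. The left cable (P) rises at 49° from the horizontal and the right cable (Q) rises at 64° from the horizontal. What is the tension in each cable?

ΣF_x = 0: −T_P·cos49° + T_Q·cos64° = 0 → T_Q = 1.49658·T_P.
ΣF_y = 0: T_P·sin49° + T_Q·sin64° = 1860.
Substitute: T_P·(0.75471 + 1.49658·0.898794) = 1860 → T_P = 885.787 ≈ 885.8 N.
Then T_Q = 1.49658 × 885.787 = 1326 N.

T_P = 885.8 N, T_Q = 1326 N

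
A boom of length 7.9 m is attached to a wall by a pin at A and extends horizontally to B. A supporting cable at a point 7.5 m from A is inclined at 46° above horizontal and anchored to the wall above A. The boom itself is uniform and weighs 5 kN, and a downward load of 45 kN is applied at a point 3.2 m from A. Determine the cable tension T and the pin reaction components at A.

ΣM about A: T·sin46°·7.5 − 5·3.95 − 45·3.2 = 0 → T = 163.75/(7.5·0.71934) = 30.3519 ≈ 30.35 kN.
ΣF_x = 0: A_x − T·cos46° = 0 → A_x = 30.3519 × 0.694658 = 21.08 kN.
ΣF_y = 0: A_y + T·sin46° − 5 − 45 = 0 → A_y = 50 − 30.3519 × 0.71934 = 28.17 kN.

T = 30.35 kN, A_x = 21.08 kN, A_y = 28.17 kN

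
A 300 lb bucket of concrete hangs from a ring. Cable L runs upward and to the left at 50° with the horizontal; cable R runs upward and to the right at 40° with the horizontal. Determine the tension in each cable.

ΣF_x = 0: −T_L·cos50° + T_R·cos40° = 0 → T_R = 0.8391·T_L.
ΣF_y = 0: T_L·sin50° + T_R·sin40° = 300.
Substitute: T_L·(0.766044 + 0.8391·0.642788) = 300 → T_L = 229.813 ≈ 229.8 lb.
Then T_R = 0.8391 × 229.813 = 192.8 lb.

T_L = 229.8 lb, T_R = 192.8 lb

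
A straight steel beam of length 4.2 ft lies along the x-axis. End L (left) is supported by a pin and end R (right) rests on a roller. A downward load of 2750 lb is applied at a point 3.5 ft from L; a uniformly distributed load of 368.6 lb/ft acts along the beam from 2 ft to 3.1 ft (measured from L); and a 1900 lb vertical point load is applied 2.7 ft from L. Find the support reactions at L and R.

Resultant of the distributed load: 368.6 × 1.1 = 405.46 lb at 2.55 ft from L.
Moments about L: R_y·4.2 − 2750·3.5 − (368.6·1.1)·2.55 − 1900·2.7 = 0 → R_y = 15788.923/4.2 = 3759.27 ≈ 3759 lb.
ΣF_y = 0: L_y + 3759.27 − 2750 − 368.6·1.1 − 1900 = 0 → L_y = 1296 lb.
ΣF_x = 0: no horizontal applied forces, so L_x = 0.

L_x = 0, L_y = 1296 lb, R_y = 3759 lb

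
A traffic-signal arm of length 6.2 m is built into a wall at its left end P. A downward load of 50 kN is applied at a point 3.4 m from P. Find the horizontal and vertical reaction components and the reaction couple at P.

ΣF_x = 0: P_x = 0.
ΣF_y = 0: P_y − 50 = 0 → P_y = 50.00 kN.
ΣM about P: M_P − 50·3.4 = 0 → M_P = 170.0 kN·m.

P_x = 0, P_y = 50.00 kN, M_P = 170.0 kN·m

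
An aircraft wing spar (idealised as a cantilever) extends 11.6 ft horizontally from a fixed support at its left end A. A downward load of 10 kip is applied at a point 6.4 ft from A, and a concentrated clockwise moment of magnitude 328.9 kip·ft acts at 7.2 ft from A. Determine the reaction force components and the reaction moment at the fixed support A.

A_x = 0, A_y = 10.00 kip, M_A = 392.9 kip·ft

ΣF_x = 0: A_x = 0.
ΣF_y = 0: A_y − 10 = 0 → A_y = 10.00 kip.
ΣM about A: M_A − 10·6.4 − 328.9 = 0 → M_A = 392.9 kip·ft.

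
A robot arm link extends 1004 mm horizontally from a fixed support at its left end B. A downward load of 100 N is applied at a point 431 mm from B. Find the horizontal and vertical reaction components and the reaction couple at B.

B_x = 0, B_y = 100.0 N, M_B = 43100 N·mm

ΣF_x = 0: B_x = 0.
ΣF_y = 0: B_y − 100 = 0 → B_y = 100.0 N.
ΣM about B: M_B − 100·431 = 0 → M_B = 43100 N·mm.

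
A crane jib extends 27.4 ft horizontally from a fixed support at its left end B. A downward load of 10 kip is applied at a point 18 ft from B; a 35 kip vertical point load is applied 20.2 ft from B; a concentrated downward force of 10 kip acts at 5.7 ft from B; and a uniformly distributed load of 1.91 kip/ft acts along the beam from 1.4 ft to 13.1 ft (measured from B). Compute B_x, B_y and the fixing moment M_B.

B_x = 0, B_y = 77.35 kip, M_B = 1106 kip·ft

Resultant of the distributed load: 1.91 × 11.7 = 22.347 kip at 7.25 ft from B.
ΣF_x = 0: B_x = 0.
ΣF_y = 0: B_y − 10 − 35 − 10 − 1.91·11.7 = 0 → B_y = 77.35 kip.
ΣM about B: M_B − 10·18 − 35·20.2 − 10·5.7 − (1.91·11.7)·7.25 = 0 → M_B = 1106 kip·ft.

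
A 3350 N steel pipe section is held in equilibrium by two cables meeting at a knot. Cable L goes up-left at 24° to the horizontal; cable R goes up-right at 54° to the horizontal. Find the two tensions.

ΣF_x = 0: −T_L·cos24° + T_R·cos54° = 0 → T_R = 1.55422·T_L.
ΣF_y = 0: T_L·sin24° + T_R·sin54° = 3350.
Substitute: T_L·(0.406737 + 1.55422·0.809017) = 3350 → T_L = 2013.07 ≈ 2013 N.
Then T_R = 1.55422 × 2013.07 = 3129 N.

T_L = 2013 N, T_R = 3129 N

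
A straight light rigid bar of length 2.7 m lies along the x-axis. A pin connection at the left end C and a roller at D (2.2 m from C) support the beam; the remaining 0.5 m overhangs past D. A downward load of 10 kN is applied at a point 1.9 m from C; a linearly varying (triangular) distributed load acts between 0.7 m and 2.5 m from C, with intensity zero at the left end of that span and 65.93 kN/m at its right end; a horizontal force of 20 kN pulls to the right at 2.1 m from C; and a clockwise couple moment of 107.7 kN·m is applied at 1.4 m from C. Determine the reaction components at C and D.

Resultant of the triangular load: ½ × 65.93 × 1.8 = 59.337 kN, acting at 1.9 m from C (one-third of the span from the peak).
ΣM about C: D_y·2.2 − 10·1.9 − (½·65.93·1.8)·1.9 − 107.7 = 0 → D_y = 239.4403/2.2 = 108.837 ≈ 108.8 kN.
ΣF_y = 0: C_y + 108.837 − 10 − ½·65.93·1.8 = 0 → C_y = -39.50 kN.
ΣF_x = 0: C_x + 20 = 0 → C_x = -20.00 kN.

C_x = -20.00 kN, C_y = -39.50 kN, D_y = 108.8 kN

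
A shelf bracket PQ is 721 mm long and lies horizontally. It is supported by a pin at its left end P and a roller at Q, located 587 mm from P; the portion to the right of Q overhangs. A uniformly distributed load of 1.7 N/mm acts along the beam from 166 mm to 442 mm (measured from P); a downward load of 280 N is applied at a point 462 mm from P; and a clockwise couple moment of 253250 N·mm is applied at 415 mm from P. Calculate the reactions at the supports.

Resultant of the distributed load: 1.7 × 276 = 469.2 N at 304 mm from P.
ΣM about P: Q_y·587 − (1.7·276)·304 − 280·462 − 253250 = 0 → Q_y = 525246.8/587 = 894.799 ≈ 894.8 N.
ΣF_y = 0: P_y + 894.799 − 1.7·276 − 280 = 0 → P_y = -145.6 N.
ΣF_x = 0: no horizontal applied forces, so P_x = 0.

P_x = 0, P_y = -145.6 N, Q_y = 894.8 N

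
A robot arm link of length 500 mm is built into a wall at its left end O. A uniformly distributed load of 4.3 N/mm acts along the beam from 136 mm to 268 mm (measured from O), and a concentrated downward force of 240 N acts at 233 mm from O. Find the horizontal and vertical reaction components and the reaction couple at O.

Resultant of the distributed load: 4.3 × 132 = 567.6 N at 202 mm from O.
ΣF_x = 0: O_x = 0.
ΣF_y = 0: O_y − 4.3·132 − 240 = 0 → O_y = 807.6 N.
ΣM about O: M_O − (4.3·132)·202 − 240·233 = 0 → M_O = 170600 N·mm.

O_x = 0, O_y = 807.6 N, M_O = 170600 N·mm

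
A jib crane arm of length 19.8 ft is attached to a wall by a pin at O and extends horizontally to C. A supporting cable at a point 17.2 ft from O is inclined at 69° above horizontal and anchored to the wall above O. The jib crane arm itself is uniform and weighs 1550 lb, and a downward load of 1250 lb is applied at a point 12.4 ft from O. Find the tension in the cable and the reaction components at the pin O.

T = 1921 lb, O_x = 688.4 lb, O_y = 1007 lb

ΣM about O: T·sin69°·17.2 − 1550·9.9 − 1250·12.4 = 0 → T = 30845/(17.2·0.93358) = 1920.9 ≈ 1921 lb.
ΣF_x = 0: O_x − T·cos69° = 0 → O_x = 1920.9 × 0.358368 = 688.4 lb.
ΣF_y = 0: O_y + T·sin69° − 1550 − 1250 = 0 → O_y = 2800 − 1920.9 × 0.93358 = 1007 lb.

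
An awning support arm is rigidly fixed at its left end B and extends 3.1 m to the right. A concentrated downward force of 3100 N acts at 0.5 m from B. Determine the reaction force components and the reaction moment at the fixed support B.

ΣF_x = 0: B_x = 0.
ΣF_y = 0: B_y − 3100 = 0 → B_y = 3100 N.
ΣM about B: M_B − 3100·0.5 = 0 → M_B = 1550 N·m.

B_x = 0, B_y = 3100 N, M_B = 1550 N·m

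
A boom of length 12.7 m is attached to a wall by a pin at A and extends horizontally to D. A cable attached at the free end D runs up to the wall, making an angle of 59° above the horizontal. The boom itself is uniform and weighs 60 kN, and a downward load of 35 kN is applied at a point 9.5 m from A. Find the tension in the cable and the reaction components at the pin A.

ΣM about A: T·sin59°·12.7 − 60·6.35 − 35·9.5 = 0 → T = 713.5/(12.7·0.857167) = 65.5428 ≈ 65.54 kN.
ΣF_x = 0: A_x − T·cos59° = 0 → A_x = 65.5428 × 0.515038 = 33.76 kN.
ΣF_y = 0: A_y + T·sin59° − 60 − 35 = 0 → A_y = 95 − 65.5428 × 0.857167 = 38.82 kN.

T = 65.54 kN, A_x = 33.76 kN, A_y = 38.82 kN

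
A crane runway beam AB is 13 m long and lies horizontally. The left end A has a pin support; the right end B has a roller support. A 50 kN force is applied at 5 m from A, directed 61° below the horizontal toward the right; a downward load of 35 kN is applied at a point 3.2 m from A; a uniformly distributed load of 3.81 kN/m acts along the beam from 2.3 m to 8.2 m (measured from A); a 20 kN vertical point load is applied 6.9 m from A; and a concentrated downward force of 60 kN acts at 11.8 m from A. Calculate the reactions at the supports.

A_x = -24.24 kN, A_y = 81.62 kN, B_y = 99.59 kN

Resultant of the distributed load: 3.81 × 5.9 = 22.479 kN at 5.25 m from A.
Moments about A: B_y·13 − 50·sin61°·5 − 35·3.2 − (3.81·5.9)·5.25 − 20·6.9 − 60·11.8 = 0 → B_y = 1294.67/13 = 99.59 kN.
ΣF_y = 0: A_y + 99.59 − 50·sin61° − 35 − 3.81·5.9 − 20 − 60 = 0 → A_y = 81.62 kN.
ΣF_x = 0: A_x + 50·cos61° = 0 → A_x = -24.24 kN.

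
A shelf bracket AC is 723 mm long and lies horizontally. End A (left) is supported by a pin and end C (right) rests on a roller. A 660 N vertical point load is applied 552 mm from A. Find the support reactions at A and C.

A_x = 0, A_y = 156.1 N, C_y = 503.9 N

Moments about A: C_y·723 − 660·552 = 0 → C_y = 364320/723 = 503.9 N.
ΣF_y = 0: A_y + 503.9 − 660 = 0 → A_y = 156.1 N.
ΣF_x = 0: no horizontal applied forces, so A_x = 0.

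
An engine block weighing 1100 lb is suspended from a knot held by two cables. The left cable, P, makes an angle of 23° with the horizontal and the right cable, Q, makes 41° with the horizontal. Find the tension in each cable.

T_P = 923.7 lb, T_Q = 1127 lb

ΣF_x = 0: −T_P·cos23° + T_Q·cos41° = 0 → T_Q = 1.21968·T_P.
ΣF_y = 0: T_P·sin23° + T_Q·sin41° = 1100.
Substitute: T_P·(0.390731 + 1.21968·0.656059) = 1100 → T_P = 923.661 ≈ 923.7 lb.
Then T_Q = 1.21968 × 923.661 = 1127 lb.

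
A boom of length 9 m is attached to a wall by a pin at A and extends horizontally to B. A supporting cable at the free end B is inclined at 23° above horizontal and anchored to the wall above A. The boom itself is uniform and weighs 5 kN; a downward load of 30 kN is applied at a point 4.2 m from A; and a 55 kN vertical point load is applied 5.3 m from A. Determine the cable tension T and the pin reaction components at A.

T = 125.1 kN, A_x = 115.2 kN, A_y = 41.11 kN

ΣM about A: T·sin23°·9 − 5·4.5 − 30·4.2 − 55·5.3 = 0 → T = 440/(9·0.390731) = 125.122 ≈ 125.1 kN.
ΣF_x = 0: A_x − T·cos23° = 0 → A_x = 125.122 × 0.920505 = 115.2 kN.
ΣF_y = 0: A_y + T·sin23° − 5 − 30 − 55 = 0 → A_y = 90 − 125.122 × 0.390731 = 41.11 kN.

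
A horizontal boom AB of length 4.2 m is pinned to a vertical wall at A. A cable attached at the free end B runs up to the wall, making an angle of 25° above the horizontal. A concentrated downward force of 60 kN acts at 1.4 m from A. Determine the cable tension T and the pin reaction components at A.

ΣM about A: T·sin25°·4.2 − 60·1.4 = 0 → T = 84/(4.2·0.422618) = 47.3241 ≈ 47.32 kN.
ΣF_x = 0: A_x − T·cos25° = 0 → A_x = 47.3241 × 0.906308 = 42.89 kN.
ΣF_y = 0: A_y + T·sin25° − 60 = 0 → A_y = 60 − 47.3241 × 0.422618 = 40.00 kN.

T = 47.32 kN, A_x = 42.89 kN, A_y = 40.00 kN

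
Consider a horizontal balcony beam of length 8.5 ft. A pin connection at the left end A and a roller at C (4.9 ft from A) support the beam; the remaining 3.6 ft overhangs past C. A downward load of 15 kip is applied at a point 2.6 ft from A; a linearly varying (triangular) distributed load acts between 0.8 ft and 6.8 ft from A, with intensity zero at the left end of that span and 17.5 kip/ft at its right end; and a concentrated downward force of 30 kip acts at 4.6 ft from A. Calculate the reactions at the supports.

A_x = 0, A_y = 9.949 kip, C_y = 87.55 kip

Resultant of the triangular load: ½ × 17.5 × 6 = 52.5 kip, acting at 4.8 ft from A (one-third of the span from the peak).
ΣM about A: C_y·4.9 − 15·2.6 − (½·17.5·6)·4.8 − 30·4.6 = 0 → C_y = 429/4.9 = 87.551 ≈ 87.55 kip.
ΣF_y = 0: A_y + 87.551 − 15 − ½·17.5·6 − 30 = 0 → A_y = 9.949 kip.
ΣF_x = 0: no horizontal applied forces, so A_x = 0.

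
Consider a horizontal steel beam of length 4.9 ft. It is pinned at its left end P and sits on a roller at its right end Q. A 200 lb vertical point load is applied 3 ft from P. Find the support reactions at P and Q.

Moments about P: Q_y·4.9 − 200·3 = 0 → Q_y = 600/4.9 = 122.449 ≈ 122.4 lb.
ΣF_y = 0: P_y + 122.449 − 200 = 0 → P_y = 77.55 lb.
ΣF_x = 0: no horizontal applied forces, so P_x = 0.

P_x = 0, P_y = 77.55 lb, Q_y = 122.4 lb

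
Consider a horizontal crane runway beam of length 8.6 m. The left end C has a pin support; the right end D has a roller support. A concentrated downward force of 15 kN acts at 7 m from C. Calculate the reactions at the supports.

Moments about C: D_y·8.6 − 15·7 = 0 → D_y = 105/8.6 = 12.2093 ≈ 12.21 kN.
ΣF_y = 0: C_y + 12.2093 − 15 = 0 → C_y = 2.791 kN.
ΣF_x = 0: no horizontal applied forces, so C_x = 0.

C_x = 0, C_y = 2.791 kN, D_y = 12.21 kN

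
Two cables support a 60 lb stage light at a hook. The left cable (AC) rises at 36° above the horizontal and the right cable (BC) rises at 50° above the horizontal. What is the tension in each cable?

ΣF_x = 0: −T_AC·cos36° + T_BC·cos50° = 0 → T_BC = 1.25861·T_AC.
ΣF_y = 0: T_AC·sin36° + T_BC·sin50° = 60.
Substitute: T_AC·(0.587785 + 1.25861·0.766044) = 60 → T_AC = 38.6614 ≈ 38.66 lb.
Then T_BC = 1.25861 × 38.6614 = 48.66 lb.

T_AC = 38.66 lb, T_BC = 48.66 lb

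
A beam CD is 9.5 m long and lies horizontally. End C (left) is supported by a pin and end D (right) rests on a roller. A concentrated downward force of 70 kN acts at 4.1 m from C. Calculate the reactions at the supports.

C_x = 0, C_y = 39.79 kN, D_y = 30.21 kN

Taking moments about C: D_y·9.5 − 70·4.1 = 0 → D_y = 287/9.5 = 30.2105 ≈ 30.21 kN.
ΣF_y = 0: C_y + 30.2105 − 70 = 0 → C_y = 39.79 kN.
ΣF_x = 0: no horizontal applied forces, so C_x = 0.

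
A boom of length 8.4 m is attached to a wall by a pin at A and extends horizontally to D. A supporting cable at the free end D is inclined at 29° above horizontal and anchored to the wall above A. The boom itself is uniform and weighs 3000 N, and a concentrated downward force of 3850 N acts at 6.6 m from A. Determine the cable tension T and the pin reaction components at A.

T = 9334 N, A_x = 8163 N, A_y = 2325 N

ΣM about A: T·sin29°·8.4 − 3000·4.2 − 3850·6.6 = 0 → T = 38010/(8.4·0.48481) = 9333.55 ≈ 9334 N.
ΣF_x = 0: A_x − T·cos29° = 0 → A_x = 9333.55 × 0.87462 = 8163 N.
ΣF_y = 0: A_y + T·sin29° − 3000 − 3850 = 0 → A_y = 6850 − 9333.55 × 0.48481 = 2325 N.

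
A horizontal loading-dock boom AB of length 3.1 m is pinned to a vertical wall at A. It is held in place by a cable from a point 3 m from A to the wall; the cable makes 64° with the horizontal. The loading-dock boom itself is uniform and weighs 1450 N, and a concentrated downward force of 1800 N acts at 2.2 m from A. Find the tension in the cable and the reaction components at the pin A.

T = 2302 N, A_x = 1009 N, A_y = 1181 N

ΣM about A: T·sin64°·3 − 1450·1.55 − 1800·2.2 = 0 → T = 6207.5/(3·0.898794) = 2302.16 ≈ 2302 N.
ΣF_x = 0: A_x − T·cos64° = 0 → A_x = 2302.16 × 0.438371 = 1009 N.
ΣF_y = 0: A_y + T·sin64° − 1450 − 1800 = 0 → A_y = 3250 − 2302.16 × 0.898794 = 1181 N.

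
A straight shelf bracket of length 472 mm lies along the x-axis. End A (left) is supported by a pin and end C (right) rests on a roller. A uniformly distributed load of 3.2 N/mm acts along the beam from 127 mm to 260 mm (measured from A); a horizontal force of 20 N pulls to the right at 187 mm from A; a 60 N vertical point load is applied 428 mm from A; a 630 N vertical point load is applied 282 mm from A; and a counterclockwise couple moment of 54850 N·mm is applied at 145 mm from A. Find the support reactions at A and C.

Resultant of the distributed load: 3.2 × 133 = 425.6 N at 193.5 mm from A.
ΣM about A: C_y·472 − (3.2·133)·193.5 − 60·428 − 630·282 + 54850 = 0 → C_y = 230843.6/472 = 489.075 ≈ 489.1 N.
ΣF_y = 0: A_y + 489.075 − 3.2·133 − 60 − 630 = 0 → A_y = 626.5 N.
ΣF_x = 0: A_x + 20 = 0 → A_x = -20.00 N.

A_x = -20.00 N, A_y = 626.5 N, C_y = 489.1 N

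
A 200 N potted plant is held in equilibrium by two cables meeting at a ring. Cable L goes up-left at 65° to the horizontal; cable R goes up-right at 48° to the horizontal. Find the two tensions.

ΣF_x = 0: −T_L·cos65° + T_R·cos48° = 0 → T_R = 0.631593·T_L.
ΣF_y = 0: T_L·sin65° + T_R·sin48° = 200.
Substitute: T_L·(0.906308 + 0.631593·0.743145) = 200 → T_L = 145.383 ≈ 145.4 N.
Then T_R = 0.631593 × 145.383 = 91.82 N.

T_L = 145.4 N, T_R = 91.82 N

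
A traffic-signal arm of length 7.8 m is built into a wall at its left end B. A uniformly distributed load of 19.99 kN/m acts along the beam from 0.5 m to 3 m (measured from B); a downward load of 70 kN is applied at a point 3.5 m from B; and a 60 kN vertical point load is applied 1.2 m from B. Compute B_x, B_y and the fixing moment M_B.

B_x = 0, B_y = 180.0 kN, M_B = 404.5 kN·m

Resultant of the distributed load: 19.99 × 2.5 = 49.975 kN at 1.75 m from B.
ΣF_x = 0: B_x = 0.
ΣF_y = 0: B_y − 19.99·2.5 − 70 − 60 = 0 → B_y = 180.0 kN.
ΣM about B: M_B − (19.99·2.5)·1.75 − 70·3.5 − 60·1.2 = 0 → M_B = 404.5 kN·m.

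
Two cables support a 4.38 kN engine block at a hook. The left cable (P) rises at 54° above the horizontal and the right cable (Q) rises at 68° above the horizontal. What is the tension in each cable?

ΣF_x = 0: −T_P·cos54° + T_Q·cos68° = 0 → T_Q = 1.56907·T_P.
ΣF_y = 0: T_P·sin54° + T_Q·sin68° = 4.38.
Substitute: T_P·(0.809017 + 1.56907·0.927184) = 4.38 → T_P = 1.93477 ≈ 1.935 kN.
Then T_Q = 1.56907 × 1.93477 = 3.036 kN.

T_P = 1.935 kN, T_Q = 3.036 kN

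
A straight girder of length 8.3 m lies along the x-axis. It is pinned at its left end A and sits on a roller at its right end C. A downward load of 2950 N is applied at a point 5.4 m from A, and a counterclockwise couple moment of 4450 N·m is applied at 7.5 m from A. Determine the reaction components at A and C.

A_x = 0, A_y = 1567 N, C_y = 1383 N

ΣM about A: C_y·8.3 − 2950·5.4 + 4450 = 0 → C_y = 11480/8.3 = 1383.13 ≈ 1383 N.
ΣF_y = 0: A_y + 1383.13 − 2950 = 0 → A_y = 1567 N.
ΣF_x = 0: no horizontal applied forces, so A_x = 0.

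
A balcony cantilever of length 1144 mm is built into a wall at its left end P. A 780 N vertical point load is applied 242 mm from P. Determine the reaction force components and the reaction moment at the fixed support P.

P_x = 0, P_y = 780.0 N, M_P = 188800 N·mm

ΣF_x = 0: P_x = 0.
ΣF_y = 0: P_y − 780 = 0 → P_y = 780.0 N.
ΣM about P: M_P − 780·242 = 0 → M_P = 188800 N·mm.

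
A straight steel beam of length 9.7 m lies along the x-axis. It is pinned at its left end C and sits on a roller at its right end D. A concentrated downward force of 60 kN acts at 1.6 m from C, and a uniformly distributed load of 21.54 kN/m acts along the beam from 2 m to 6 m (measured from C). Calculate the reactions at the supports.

C_x = 0, C_y = 100.7 kN, D_y = 45.43 kN

Resultant of the distributed load: 21.54 × 4 = 86.16 kN at 4 m from C.
Taking moments about C: D_y·9.7 − 60·1.6 − (21.54·4)·4 = 0 → D_y = 440.64/9.7 = 45.4268 ≈ 45.43 kN.
ΣF_y = 0: C_y + 45.4268 − 60 − 21.54·4 = 0 → C_y = 100.7 kN.
ΣF_x = 0: no horizontal applied forces, so C_x = 0.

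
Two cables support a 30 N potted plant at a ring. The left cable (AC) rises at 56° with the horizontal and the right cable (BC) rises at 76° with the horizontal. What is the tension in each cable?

ΣF_x = 0: −T_AC·cos56° + T_BC·cos76° = 0 → T_BC = 2.31146·T_AC.
ΣF_y = 0: T_AC·sin56° + T_BC·sin76° = 30.
Substitute: T_AC·(0.829038 + 2.31146·0.970296) = 30 → T_AC = 9.76614 ≈ 9.766 N.
Then T_BC = 2.31146 × 9.76614 = 22.57 N.

T_AC = 9.766 N, T_BC = 22.57 N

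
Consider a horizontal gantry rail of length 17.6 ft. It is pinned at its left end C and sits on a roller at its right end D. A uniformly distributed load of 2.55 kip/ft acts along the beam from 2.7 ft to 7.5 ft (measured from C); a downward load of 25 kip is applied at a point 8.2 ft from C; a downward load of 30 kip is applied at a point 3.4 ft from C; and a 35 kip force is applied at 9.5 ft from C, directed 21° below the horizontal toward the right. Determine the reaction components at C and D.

Resultant of the distributed load: 2.55 × 4.8 = 12.24 kip at 5.1 ft from C.
ΣM about C: D_y·17.6 − (2.55·4.8)·5.1 − 25·8.2 − 30·3.4 − 35·sin21°·9.5 = 0 → D_y = 488.581/17.6 = 27.7603 ≈ 27.76 kip.
ΣF_y = 0: C_y + 27.7603 − 2.55·4.8 − 25 − 30 − 35·sin21° = 0 → C_y = 52.02 kip.
ΣF_x = 0: C_x + 35·cos21° = 0 → C_x = -32.68 kip.

C_x = -32.68 kip, C_y = 52.02 kip, D_y = 27.76 kip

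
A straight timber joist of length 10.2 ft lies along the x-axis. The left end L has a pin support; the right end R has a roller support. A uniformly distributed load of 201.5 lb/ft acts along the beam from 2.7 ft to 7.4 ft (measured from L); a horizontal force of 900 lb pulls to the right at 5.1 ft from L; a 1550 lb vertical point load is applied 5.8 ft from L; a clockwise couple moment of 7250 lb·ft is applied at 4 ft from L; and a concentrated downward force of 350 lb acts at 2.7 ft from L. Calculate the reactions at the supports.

Resultant of the distributed load: 201.5 × 4.7 = 947.05 lb at 5.05 ft from L.
ΣM about L: R_y·10.2 − (201.5·4.7)·5.05 − 1550·5.8 − 7250 − 350·2.7 = 0 → R_y = 21967.6025/10.2 = 2153.69 ≈ 2154 lb.
ΣF_y = 0: L_y + 2153.69 − 201.5·4.7 − 1550 − 350 = 0 → L_y = 693.4 lb.
ΣF_x = 0: L_x + 900 = 0 → L_x = -900.0 lb.

L_x = -900.0 lb, L_y = 693.4 lb, R_y = 2154 lb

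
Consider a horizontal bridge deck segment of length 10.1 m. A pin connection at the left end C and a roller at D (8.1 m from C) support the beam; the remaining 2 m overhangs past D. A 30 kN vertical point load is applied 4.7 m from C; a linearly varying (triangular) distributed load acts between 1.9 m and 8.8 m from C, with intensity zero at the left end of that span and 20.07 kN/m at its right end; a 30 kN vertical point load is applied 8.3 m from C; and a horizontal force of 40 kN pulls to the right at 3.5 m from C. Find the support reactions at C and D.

Resultant of the triangular load: ½ × 20.07 × 6.9 = 69.2415 kN, acting at 6.5 m from C (one-third of the span from the peak).
Taking moments about C: D_y·8.1 − 30·4.7 − (½·20.07·6.9)·6.5 − 30·8.3 = 0 → D_y = 840.06975/8.1 = 103.712 ≈ 103.7 kN.
ΣF_y = 0: C_y + 103.712 − 30 − ½·20.07·6.9 − 30 = 0 → C_y = 25.53 kN.
ΣF_x = 0: C_x + 40 = 0 → C_x = -40.00 kN.

C_x = -40.00 kN, C_y = 25.53 kN, D_y = 103.7 kN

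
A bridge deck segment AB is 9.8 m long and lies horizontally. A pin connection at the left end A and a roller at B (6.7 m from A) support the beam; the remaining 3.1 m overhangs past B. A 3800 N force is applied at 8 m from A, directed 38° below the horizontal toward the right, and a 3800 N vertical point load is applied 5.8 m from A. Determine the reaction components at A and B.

A_x = -2994 N, A_y = 56.51 N, B_y = 6083 N

Taking moments about A: B_y·6.7 − 3800·sin38°·8 − 3800·5.8 = 0 → B_y = 40756.1/6.7 = 6083 N.
ΣF_y = 0: A_y + 6083 − 3800·sin38° − 3800 = 0 → A_y = 56.51 N.
ΣF_x = 0: A_x + 3800·cos38° = 0 → A_x = -2994 N.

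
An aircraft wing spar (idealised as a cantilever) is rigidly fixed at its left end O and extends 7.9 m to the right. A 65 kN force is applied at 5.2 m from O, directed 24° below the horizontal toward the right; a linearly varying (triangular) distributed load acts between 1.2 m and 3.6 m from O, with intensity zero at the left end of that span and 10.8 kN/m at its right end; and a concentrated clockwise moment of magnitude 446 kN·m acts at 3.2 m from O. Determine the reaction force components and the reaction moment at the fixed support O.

O_x = -59.38 kN, O_y = 39.40 kN, M_O = 619.8 kN·m

Resultant of the triangular load: ½ × 10.8 × 2.4 = 12.96 kN, acting at 2.8 m from O (one-third of the span from the peak).
ΣF_x = 0: O_x + 65·cos24° = 0 → O_x = -59.38 kN.
ΣF_y = 0: O_y − 65·sin24° − ½·10.8·2.4 = 0 → O_y = 39.40 kN.
ΣM about O: M_O − 65·sin24°·5.2 − (½·10.8·2.4)·2.8 − 446 = 0 → M_O = 619.8 kN·m.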